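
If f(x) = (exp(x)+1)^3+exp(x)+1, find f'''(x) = 27*exp(3*x) + 24*exp(2*x) + 4*exp(x)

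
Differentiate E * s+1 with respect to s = E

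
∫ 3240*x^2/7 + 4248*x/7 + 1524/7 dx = 1080*x^3/7 + 2124*x^2/7 + 1524*x/7 + C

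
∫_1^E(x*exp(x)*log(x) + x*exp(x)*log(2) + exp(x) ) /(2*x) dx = -E*log(2)/2 + exp(E)*log(2*E)/2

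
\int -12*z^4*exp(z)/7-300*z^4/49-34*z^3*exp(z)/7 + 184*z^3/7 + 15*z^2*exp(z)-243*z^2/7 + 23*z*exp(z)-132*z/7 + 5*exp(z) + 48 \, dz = (5*z^2 + 7*z*exp(z) - 21*z + 49)*(-12*z^3 + 14*z^2 + 63*z + 35)/49 + C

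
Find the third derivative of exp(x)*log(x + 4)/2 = (x^3*exp(x)*log(x + 4) + 12*x^2*exp(x)*log(x + 4) + 3*x^2*exp(x) + 48*x*exp(x)*log(x + 4) + 21*x*exp(x) + 64*exp(x)*log(x + 4) + 38*exp(x))/(2*x^3 + 24*x^2 + 96*x + 128)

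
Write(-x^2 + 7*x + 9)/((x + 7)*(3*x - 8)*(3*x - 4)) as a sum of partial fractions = -149/(300*(3*x - 4)) + 185/(348*(3*x - 8)) - 89/(725*(x + 7))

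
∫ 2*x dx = x^2 + C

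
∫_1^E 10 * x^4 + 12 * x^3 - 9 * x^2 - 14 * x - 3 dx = 8 + (1 + E)^3*(-3*E + 2*exp(2))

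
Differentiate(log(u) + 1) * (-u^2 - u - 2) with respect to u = (-2*u^2*log(u) - 3*u^2 - u*log(u) - 2*u - 2)/u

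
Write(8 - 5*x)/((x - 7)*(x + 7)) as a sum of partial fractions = -43/(14*(x + 7)) - 27/(14*(x - 7))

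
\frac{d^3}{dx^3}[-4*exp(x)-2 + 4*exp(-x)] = (-4*exp(2*x) - 4)*exp(-x)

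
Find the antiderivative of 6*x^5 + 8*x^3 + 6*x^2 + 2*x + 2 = x^6 + 2*x^4 + 2*x^3 + x^2 + 2*x + C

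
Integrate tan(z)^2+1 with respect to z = tan(z) + C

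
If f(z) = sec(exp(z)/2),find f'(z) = exp(z)*tan(exp(z)/2)*sec(exp(z)/2)/2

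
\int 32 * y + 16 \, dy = 16*y^2 + 16*y + C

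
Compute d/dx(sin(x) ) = cos(x)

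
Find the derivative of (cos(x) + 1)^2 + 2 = -2*(cos(x) + 1)*sin(x)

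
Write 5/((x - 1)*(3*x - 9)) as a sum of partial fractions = -5/(6*(x - 1)) + 5/(6*(x - 3))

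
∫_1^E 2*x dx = -1 + exp(2)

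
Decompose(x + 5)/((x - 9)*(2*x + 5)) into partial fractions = -5/(23*(2*x + 5)) + 14/(23*(x - 9))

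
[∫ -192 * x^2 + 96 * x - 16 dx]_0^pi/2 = (1 - 2*pi)^3 - 2*pi - 1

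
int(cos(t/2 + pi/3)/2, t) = sin(t/2 + pi/3) + C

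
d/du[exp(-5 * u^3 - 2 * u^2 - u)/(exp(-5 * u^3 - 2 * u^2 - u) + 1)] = (-15*u^2*exp(5*u^3 + 2*u^2 + u) - 4*u*exp(5*u^3 + 2*u^2 + u) - exp(5*u^3 + 2*u^2 + u))/(exp(2*u)*exp(4*u^2)*exp(10*u^3) + 2*exp(u)*exp(2*u^2)*exp(5*u^3) + 1)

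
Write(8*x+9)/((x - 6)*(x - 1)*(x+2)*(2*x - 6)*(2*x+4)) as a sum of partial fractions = -407/(57600*(x + 2)) + 7/(480*(x + 2)^2) + 17/(360*(x - 1)) - 11/(200*(x - 3)) + 19/(1280*(x - 6))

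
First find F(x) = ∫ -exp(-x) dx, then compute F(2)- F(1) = -exp(-1) + exp(-2)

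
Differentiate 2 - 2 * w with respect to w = -2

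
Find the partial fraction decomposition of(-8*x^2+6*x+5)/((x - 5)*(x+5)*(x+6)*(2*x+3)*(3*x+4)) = 1395/(2926*(3*x + 4)) - 352/(819*(2*x + 3)) - 29/(126*(x + 6)) + 45/(154*(x + 5)) - 3/(494*(x - 5))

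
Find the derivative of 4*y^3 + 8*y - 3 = 12*y^2 + 8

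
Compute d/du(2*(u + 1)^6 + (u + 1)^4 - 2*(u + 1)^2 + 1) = 12*u^5 + 60*u^4 + 124*u^3 + 132*u^2 + 68*u + 12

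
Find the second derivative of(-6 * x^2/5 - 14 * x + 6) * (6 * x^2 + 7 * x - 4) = -432*x^2/5 - 2772*x/5 - 572/5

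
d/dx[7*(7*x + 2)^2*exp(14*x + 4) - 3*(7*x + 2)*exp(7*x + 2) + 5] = 4802*x^2*exp(14*x + 4) - 147*x*exp(7*x + 2) + 3430*x*exp(14*x + 4) - 63*exp(7*x + 2) + 588*exp(14*x + 4)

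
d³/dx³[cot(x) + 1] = -6*cot(x)^4 - 8*cot(x)^2 - 2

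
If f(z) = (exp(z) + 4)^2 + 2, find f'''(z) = 8*exp(2*z) + 8*exp(z)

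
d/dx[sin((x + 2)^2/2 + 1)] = (x + 2)*cos(x^2/2 + 2*x + 3)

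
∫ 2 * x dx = x^2 + C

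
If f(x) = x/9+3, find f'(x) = 1/9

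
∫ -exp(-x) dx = exp(-x) + C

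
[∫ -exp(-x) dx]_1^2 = -exp(-1) + exp(-2)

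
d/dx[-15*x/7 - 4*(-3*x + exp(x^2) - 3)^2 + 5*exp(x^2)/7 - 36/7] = 48*x^2*exp(x^2) - 16*x*exp(2*x^2) + 346*x*exp(x^2)/7 - 72*x + 24*exp(x^2) - 519/7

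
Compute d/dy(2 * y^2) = 4*y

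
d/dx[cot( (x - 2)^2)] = 2*(2 - x)/sin(x^2 - 4*x + 4)^2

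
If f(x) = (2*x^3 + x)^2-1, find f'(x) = 24*x^5 + 16*x^3 + 2*x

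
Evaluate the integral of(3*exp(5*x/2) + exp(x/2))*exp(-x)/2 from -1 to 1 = -(-E + exp(-1))*exp(-1/2) + (E - exp(-1))*exp(1/2)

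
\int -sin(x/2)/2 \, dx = cos(x/2) + C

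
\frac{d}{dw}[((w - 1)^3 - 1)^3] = 9*w^8 - 72*w^7 + 252*w^6 - 522*w^5 + 720*w^4 - 684*w^3 + 441*w^2 - 180*w + 36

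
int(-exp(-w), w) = exp(-w) + C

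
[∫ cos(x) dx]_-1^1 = 2*sin(1)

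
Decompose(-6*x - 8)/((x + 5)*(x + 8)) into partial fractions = -40/(3*(x + 8)) + 22/(3*(x + 5))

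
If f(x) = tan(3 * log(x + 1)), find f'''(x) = (162*tan(3*log(x + 1))^4 - 54*tan(3*log(x + 1))^3 + 222*tan(3*log(x + 1))^2 - 54*tan(3*log(x + 1)) + 60)/(x^3 + 3*x^2 + 3*x + 1)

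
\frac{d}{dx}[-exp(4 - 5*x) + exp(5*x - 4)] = (5*exp(10*x - 8) + 5)*exp(4 - 5*x)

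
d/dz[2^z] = 2^z*log(2)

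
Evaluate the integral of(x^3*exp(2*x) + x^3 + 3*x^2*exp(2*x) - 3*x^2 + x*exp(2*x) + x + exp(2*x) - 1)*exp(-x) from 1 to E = -2*E + 2*exp(-1) + (E + exp(3))*(-exp(-E) + exp(E))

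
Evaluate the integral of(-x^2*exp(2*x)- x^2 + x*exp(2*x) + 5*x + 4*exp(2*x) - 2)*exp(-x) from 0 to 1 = -3*exp(-1) + 3*E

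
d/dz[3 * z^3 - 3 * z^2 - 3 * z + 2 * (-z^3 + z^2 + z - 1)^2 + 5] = 12*z^5 - 20*z^4 - 8*z^3 + 33*z^2 - 10*z - 7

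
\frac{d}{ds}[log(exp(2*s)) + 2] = 2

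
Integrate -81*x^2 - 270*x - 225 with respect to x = -27*x^3 - 135*x^2 - 225*x + C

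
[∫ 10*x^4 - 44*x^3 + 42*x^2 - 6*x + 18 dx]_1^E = -20 + (-3 + E)^2*(2*E + exp(2) + 2*exp(3))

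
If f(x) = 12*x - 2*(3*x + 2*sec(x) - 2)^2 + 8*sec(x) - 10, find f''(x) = 4*(12*x*cos(2*x) - 36*x - 48*sin(x)^2/cos(x) - 24*sin(2*x) - 43*cos(x) - 12*cos(2*x) - 9*cos(3*x) + 36)/(3*cos(x) + cos(3*x))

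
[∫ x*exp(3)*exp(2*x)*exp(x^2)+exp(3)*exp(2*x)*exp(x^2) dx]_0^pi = -exp(3)/2 + exp(2 + (1 + pi)^2)/2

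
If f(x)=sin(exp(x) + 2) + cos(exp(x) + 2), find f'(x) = sqrt(2)*exp(x)*cos(exp(x) + pi/4 + 2)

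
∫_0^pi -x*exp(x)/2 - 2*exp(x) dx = (-pi - 3)*exp(pi)/2 + 3/2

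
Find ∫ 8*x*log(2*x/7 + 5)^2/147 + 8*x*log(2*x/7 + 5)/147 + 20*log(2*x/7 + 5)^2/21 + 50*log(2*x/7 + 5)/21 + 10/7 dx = (2*x + 35)*((2*x + 35)*log(2*x/7 + 5) + 105)*log(2*x/7 + 5)/147 + C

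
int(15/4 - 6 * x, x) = -3*x^2 + 15*x/4 + C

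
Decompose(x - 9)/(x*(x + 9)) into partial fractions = 2/(x + 9) - 1/x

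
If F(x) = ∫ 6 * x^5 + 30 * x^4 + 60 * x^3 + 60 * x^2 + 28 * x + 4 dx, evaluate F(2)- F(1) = 660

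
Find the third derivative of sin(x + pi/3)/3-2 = -cos(x + pi/3)/3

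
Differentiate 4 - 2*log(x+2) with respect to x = -2/(x + 2)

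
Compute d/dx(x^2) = 2*x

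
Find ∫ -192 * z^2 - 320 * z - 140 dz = -64*z^3 - 160*z^2 - 140*z + C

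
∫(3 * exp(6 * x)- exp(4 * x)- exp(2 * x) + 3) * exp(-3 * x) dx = -2*sinh(x) + 2*sinh(3*x) + C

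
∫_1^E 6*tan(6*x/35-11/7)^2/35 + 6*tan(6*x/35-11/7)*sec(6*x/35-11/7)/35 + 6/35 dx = -sec(7/5) - tan(11/7 - 6*E/35) + sec(11/7 - 6*E/35) + tan(7/5)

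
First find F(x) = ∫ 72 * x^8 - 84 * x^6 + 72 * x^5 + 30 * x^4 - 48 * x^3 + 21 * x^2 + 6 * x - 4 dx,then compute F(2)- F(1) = 3380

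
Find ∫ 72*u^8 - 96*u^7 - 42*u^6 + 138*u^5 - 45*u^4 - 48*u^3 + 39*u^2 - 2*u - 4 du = 8*u^9 - 12*u^8 - 6*u^7 + 23*u^6 - 9*u^5 - 12*u^4 + 13*u^3 - u^2 - 4*u + C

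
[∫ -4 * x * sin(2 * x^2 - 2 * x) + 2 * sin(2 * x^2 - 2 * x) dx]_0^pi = -1 + cos(2*pi^2)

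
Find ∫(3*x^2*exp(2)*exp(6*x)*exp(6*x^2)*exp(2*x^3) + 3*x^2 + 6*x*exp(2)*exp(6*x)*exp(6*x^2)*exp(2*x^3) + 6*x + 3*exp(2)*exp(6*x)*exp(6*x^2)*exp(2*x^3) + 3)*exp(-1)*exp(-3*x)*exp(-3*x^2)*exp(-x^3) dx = 2*sinh((x + 1)^3) + C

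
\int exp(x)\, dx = exp(x) + C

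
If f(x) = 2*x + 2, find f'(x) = 2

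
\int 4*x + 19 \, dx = 2*x^2 + 19*x + C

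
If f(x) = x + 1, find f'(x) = 1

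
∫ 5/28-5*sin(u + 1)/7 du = 5*u/28 + 5*cos(u + 1)/7 + C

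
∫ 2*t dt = t^2 + C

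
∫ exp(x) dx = exp(x) + C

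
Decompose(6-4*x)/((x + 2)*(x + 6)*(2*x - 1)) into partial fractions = 16/(65*(2*x - 1)) + 15/(26*(x + 6)) - 7/(10*(x + 2))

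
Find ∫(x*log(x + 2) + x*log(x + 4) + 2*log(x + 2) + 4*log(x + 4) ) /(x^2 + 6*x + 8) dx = log(x + 2)*log(x + 4) + C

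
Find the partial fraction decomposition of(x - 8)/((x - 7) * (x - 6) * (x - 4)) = -2/(3*(x - 4)) + 1/(x - 6) - 1/(3*(x - 7))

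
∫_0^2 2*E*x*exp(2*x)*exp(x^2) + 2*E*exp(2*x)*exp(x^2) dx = -E + exp(9)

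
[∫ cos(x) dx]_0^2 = sin(2)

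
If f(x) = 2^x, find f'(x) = 2^x*log(2)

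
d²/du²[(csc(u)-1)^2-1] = 2*(1 - 2/sin(u) - 2/sin(u)^2 + 3/sin(u)^3)/sin(u)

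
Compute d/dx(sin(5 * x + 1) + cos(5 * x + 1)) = 5*sqrt(2)*cos(5*x + pi/4 + 1)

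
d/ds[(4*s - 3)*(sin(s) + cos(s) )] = -4*s*sin(s) + 4*s*cos(s) + 7*sin(s) + cos(s)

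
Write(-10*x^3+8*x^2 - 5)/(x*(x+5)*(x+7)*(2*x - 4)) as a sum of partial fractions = -3817/(252*(x + 7)) + 289/(28*(x + 5)) - 53/(252*(x - 2)) + 1/(28*x)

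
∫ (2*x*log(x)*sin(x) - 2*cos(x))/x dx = -2*log(x)*cos(x) + C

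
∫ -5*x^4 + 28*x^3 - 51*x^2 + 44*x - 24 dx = -x^5 + 7*x^4 - 17*x^3 + 22*x^2 - 24*x + C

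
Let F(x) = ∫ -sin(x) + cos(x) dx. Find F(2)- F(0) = -1 + cos(2) + sin(2)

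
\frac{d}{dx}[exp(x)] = exp(x)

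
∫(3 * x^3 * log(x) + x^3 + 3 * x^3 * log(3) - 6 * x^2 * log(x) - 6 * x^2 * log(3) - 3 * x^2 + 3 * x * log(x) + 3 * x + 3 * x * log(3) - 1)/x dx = (x - 1)^3*log(3*x) + C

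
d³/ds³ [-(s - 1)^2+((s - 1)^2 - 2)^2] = 24*s - 24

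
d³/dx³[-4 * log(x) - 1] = -8/x^3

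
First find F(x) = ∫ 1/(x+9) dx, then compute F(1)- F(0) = -log(9) + log(10)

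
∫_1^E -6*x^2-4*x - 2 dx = -2*exp(3) - 2*exp(2) - 2*E + 6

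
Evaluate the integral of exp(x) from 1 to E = -E + exp(E)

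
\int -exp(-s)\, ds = exp(-s) + C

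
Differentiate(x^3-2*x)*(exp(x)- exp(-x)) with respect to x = (x^3*exp(2*x) + x^3 + 3*x^2*exp(2*x) - 3*x^2 - 2*x*exp(2*x) - 2*x - 2*exp(2*x) + 2)*exp(-x)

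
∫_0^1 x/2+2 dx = 9/4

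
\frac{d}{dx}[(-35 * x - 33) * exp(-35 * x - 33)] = (1225*x + 1120)*exp(-35*x - 33)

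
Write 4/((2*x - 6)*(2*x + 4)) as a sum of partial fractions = -1/(5*(x + 2)) + 1/(5*(x - 3))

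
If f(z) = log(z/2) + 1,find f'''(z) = 2/z^3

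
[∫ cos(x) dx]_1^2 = -sin(1) + sin(2)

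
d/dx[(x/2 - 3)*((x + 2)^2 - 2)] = 3*x^2/2 - 2*x - 11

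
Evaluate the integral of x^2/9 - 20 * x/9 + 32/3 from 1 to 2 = 205/27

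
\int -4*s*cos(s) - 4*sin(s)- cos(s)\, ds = (-4*s - 1)*sin(s) + C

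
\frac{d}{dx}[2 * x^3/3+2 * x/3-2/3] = 2*x^2 + 2/3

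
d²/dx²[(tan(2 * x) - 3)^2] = 24*tan(2*x)^4 - 48*tan(2*x)^3 + 32*tan(2*x)^2 - 48*tan(2*x) + 8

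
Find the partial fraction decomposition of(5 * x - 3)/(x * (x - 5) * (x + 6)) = -1/(2*(x + 6)) + 2/(5*(x - 5)) + 1/(10*x)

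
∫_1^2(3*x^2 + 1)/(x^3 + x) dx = -log(4) + log(20)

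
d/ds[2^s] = 2^s*log(2)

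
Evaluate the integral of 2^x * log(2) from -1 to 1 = 3/2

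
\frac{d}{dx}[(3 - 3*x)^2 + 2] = 18*x - 18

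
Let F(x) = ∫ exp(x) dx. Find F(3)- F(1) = -E + exp(3)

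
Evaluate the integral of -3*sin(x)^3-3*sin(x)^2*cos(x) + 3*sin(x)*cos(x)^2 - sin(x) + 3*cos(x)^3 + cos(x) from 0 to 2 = -2 + cos(2) + (cos(2) + sin(2))^3 + sin(2)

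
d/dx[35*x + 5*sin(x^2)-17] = 10*x*cos(x^2) + 35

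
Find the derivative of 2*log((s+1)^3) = 6/(s + 1)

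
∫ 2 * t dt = t^2 + C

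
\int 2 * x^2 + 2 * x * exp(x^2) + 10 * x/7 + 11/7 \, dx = 2*x^3/3 + 5*x^2/7 + 11*x/7 + exp(x^2) + C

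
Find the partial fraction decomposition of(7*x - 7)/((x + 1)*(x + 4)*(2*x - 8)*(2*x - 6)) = 5/(96*(x + 4)) - 7/(120*(x + 1)) - 1/(8*(x - 3)) + 21/(160*(x - 4))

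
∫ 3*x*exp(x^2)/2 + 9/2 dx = 9*x/2 + 3*exp(x^2)/4 + C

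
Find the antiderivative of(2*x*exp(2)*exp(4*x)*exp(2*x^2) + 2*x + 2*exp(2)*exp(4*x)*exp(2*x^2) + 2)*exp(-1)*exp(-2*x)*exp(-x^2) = 2*sinh((x + 1)^2) + C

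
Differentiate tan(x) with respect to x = cos(x)^(-2)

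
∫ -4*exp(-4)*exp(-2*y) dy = 2*exp(-2*y - 4) + C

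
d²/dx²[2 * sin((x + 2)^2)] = -8*x^2*sin(x^2 + 4*x + 4) - 32*x*sin(x^2 + 4*x + 4) - 32*sin(x^2 + 4*x + 4) + 4*cos(x^2 + 4*x + 4)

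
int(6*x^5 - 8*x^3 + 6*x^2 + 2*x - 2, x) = x^6 - 2*x^4 + 2*x^3 + x^2 - 2*x + C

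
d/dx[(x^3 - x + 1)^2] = 6*x^5 - 8*x^3 + 6*x^2 + 2*x - 2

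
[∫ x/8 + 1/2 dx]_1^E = -25/16 + (E/4 + 1)^2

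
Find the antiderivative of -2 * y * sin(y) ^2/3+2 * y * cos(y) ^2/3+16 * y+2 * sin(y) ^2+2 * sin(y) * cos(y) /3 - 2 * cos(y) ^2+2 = 8*y^2 + 2*y + (y/3 - 1)*sin(2*y) + C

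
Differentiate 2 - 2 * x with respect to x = -2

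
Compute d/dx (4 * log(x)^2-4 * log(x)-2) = (8*log(x) - 4)/x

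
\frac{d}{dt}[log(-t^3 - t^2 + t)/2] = (3*t^2 + 2*t - 1)/(2*t^3 + 2*t^2 - 2*t)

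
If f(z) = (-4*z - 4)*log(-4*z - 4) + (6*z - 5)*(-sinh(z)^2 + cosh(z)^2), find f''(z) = -4/(z + 1)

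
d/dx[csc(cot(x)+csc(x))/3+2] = (cos(x) + 1)*cos(1/tan(x) + 1/sin(x))/(3*sin(x)^2*sin(1/tan(x) + 1/sin(x))^2)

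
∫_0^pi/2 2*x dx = pi^2/4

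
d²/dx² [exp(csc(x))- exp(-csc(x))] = (-exp(2/sin(x)) - exp(2/sin(x))/sin(x) + 2*exp(2/sin(x))/sin(x)^2 + exp(2/sin(x))/sin(x)^3 - 1 + 1/sin(x) + 2/sin(x)^2 - 1/sin(x)^3)*exp(-csc(x))/sin(x)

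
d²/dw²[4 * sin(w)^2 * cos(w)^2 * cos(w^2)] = -2*w^2*(1 - cos(4*w))*cos(w^2) + 32*w*sin(w)^3*sin(w^2)*cos(w) - 32*w*sin(w)*sin(w^2)*cos(w)^3 - (1 - cos(4*w))*sin(w^2) - 6*(1 - cos(4*w))*cos(w^2) + 8*sin(w)^4*cos(w^2) + 8*cos(w)^4*cos(w^2)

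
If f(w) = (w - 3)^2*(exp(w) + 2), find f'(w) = w^2*exp(w) - 4*w*exp(w) + 4*w + 3*exp(w) - 12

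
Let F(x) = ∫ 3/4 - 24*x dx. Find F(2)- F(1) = -141/4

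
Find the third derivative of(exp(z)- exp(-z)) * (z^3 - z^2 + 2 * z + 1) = (z^3*exp(2*z) + z^3 + 8*z^2*exp(2*z) - 10*z^2 + 14*z*exp(2*z) + 26*z + 7*exp(2*z) - 17)*exp(-z)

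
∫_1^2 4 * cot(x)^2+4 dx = -4*cot(2) + 4*cot(1)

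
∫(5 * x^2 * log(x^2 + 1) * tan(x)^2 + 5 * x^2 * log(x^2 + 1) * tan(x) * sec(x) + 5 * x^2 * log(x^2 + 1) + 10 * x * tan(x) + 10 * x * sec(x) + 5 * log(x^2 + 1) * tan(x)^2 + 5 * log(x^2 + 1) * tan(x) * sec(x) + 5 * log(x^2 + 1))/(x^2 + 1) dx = 5*(tan(x) + sec(x))*log(x^2 + 1) + C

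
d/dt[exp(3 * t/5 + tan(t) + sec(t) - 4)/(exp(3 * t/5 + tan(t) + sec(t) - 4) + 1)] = (5*sin(t)/cos(t)^2 + 3 + 5/cos(t)^2)*exp(4)*exp(3*t/5)*exp(1/cos(t))*exp(tan(t))/(5*(exp(3*t/5)*exp(1/cos(t))*exp(tan(t)) + exp(4))^2)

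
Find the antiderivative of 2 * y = y^2 + C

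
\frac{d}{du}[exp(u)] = exp(u)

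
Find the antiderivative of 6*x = 3*x^2 + C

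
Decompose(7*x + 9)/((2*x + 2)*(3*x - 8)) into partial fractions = 83/(22*(3*x - 8)) - 1/(11*(x + 1))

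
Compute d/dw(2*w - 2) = 2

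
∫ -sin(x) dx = cos(x) + C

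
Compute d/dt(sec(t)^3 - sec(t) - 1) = 3*tan(t)*sec(t)^3 - tan(t)*sec(t)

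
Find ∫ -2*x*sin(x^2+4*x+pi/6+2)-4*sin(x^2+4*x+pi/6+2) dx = cos((x + 2)^2 - 2 + pi/6) + C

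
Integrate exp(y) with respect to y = exp(y) + C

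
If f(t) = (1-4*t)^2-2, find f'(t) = 32*t - 8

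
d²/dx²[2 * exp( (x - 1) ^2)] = 8*x^2*exp(x^2 - 2*x + 1) - 16*x*exp(x^2 - 2*x + 1) + 12*exp(x^2 - 2*x + 1)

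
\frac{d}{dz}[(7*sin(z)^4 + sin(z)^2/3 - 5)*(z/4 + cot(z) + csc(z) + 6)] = 11*z*sin(2*z)/6 - 7*z*sin(4*z)/8 - 105*(1 - cos(2*z))^2/16 + 44*sin(2*z) - 21*sin(4*z) + 67*cos(z)/12 - 245*cos(2*z)/24 - 21*cos(3*z)/4 + 343/24 + 5/tan(z)^2 + 10*cos(z)/(1 - cos(2*z))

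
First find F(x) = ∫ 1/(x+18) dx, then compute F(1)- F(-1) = -log(17) + log(19)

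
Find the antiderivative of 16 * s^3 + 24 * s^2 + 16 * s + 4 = 4*s^4 + 8*s^3 + 8*s^2 + 4*s + C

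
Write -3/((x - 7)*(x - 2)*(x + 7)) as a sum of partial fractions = -1/(42*(x + 7)) + 1/(15*(x - 2)) - 3/(70*(x - 7))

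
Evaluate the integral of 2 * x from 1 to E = -1 + exp(2)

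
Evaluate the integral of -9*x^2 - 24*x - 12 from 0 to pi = -3*pi*(2 + pi)^2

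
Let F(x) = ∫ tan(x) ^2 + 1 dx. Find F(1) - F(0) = tan(1)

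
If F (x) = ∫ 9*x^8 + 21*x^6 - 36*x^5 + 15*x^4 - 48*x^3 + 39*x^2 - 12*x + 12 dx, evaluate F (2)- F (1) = 512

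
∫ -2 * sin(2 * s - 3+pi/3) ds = cos(2*s - 3 + pi/3) + C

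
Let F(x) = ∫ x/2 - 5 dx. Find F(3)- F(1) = -8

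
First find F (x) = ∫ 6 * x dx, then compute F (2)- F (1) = 9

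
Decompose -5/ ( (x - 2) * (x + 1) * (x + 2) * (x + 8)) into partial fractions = 1/(84*(x + 8)) - 5/(24*(x + 2)) + 5/(21*(x + 1)) - 1/(24*(x - 2))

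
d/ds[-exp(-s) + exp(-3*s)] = (exp(2*s) - 3)*exp(-3*s)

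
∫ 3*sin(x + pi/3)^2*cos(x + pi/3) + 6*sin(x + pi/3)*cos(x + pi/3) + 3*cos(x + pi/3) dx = (sin(x + pi/3) + 1)^3 + C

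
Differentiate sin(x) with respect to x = cos(x)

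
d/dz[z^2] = 2*z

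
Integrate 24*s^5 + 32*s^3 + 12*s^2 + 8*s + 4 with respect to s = 4*s^6 + 8*s^4 + 4*s^3 + 4*s^2 + 4*s + C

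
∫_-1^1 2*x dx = 0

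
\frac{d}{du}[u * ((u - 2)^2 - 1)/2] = 3*u^2/2 - 4*u + 3/2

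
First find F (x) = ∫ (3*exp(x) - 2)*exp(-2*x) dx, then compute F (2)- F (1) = -4*exp(-2) + exp(-4) + 3*exp(-1)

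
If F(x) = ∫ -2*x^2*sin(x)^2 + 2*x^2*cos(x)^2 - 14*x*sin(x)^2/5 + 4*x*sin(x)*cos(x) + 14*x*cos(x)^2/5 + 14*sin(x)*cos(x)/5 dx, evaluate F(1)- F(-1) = 2*sin(2)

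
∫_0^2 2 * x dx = 4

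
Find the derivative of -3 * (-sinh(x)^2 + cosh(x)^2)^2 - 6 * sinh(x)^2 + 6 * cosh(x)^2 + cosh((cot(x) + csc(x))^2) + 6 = -2*(cos(x)^2 + 2*cos(x) + 1)*sinh(-1 + 2*cos(x)/sin(x)^2 + 2/sin(x)^2)/sin(x)^3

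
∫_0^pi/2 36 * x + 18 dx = -3*pi - 8 + 2*(2 + 3*pi/2)^2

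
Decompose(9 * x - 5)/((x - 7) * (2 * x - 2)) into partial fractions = -1/(3*(x - 1)) + 29/(6*(x - 7))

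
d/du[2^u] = 2^u*log(2)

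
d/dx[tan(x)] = cos(x)^(-2)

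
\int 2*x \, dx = x^2 + C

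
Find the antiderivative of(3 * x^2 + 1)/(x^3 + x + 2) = log(x^3 + x + 2) + C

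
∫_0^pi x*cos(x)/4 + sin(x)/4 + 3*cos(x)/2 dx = 0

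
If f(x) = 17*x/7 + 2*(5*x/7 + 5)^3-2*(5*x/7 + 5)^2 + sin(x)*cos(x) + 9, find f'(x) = 750*x^2/343 + 200*x/7 + cos(2*x) + 667/7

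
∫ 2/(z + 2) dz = log(3*(z + 2)^2) + C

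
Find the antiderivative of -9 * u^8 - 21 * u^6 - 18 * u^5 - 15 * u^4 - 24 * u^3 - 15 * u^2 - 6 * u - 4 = -u^9 - 3*u^7 - 3*u^6 - 3*u^5 - 6*u^4 - 5*u^3 - 3*u^2 - 4*u + C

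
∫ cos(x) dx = sin(x) + C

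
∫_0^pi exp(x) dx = -1 + exp(pi)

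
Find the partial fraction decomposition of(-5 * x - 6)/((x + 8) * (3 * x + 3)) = -34/(21*(x + 8)) - 1/(21*(x + 1))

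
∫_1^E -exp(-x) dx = -exp(-1) + exp(-E)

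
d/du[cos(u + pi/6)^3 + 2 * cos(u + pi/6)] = -3*sin(u + pi/6)*cos(u + pi/6)^2 - 2*sin(u + pi/6)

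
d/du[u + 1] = 1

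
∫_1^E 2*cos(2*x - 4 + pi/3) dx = sin(-4 + pi/3 + 2*E) - cos(pi/6 + 2)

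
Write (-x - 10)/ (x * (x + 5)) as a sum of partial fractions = 1/(x + 5) - 2/x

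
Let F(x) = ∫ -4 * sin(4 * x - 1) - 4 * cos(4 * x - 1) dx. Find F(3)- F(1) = cos(11) + sin(3) - cos(3) - sin(11)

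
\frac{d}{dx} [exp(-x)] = -exp(-x)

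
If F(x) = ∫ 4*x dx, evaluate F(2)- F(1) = 6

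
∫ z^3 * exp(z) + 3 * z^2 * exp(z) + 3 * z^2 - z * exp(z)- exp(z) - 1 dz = z*(z^2 - 1)*(exp(z) + 1) + C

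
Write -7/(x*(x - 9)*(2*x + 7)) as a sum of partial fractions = -4/(25*(2*x + 7)) - 7/(225*(x - 9)) + 1/(9*x)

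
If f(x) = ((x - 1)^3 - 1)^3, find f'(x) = 9*x^8 - 72*x^7 + 252*x^6 - 522*x^5 + 720*x^4 - 684*x^3 + 441*x^2 - 180*x + 36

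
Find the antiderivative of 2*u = u^2 + C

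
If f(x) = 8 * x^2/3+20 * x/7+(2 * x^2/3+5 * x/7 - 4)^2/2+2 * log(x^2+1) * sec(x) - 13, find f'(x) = (392*x^5 + 630*x^4 + 617*x^3 + 882*x^2*log(x^2 + 1)*tan(x)*sec(x) + 630*x^2 + 1764*x*sec(x) + 225*x + 882*log(x^2 + 1)*tan(x)*sec(x))/(441*x^2 + 441)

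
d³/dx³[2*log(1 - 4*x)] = 256/(64*x^3 - 48*x^2 + 12*x - 1)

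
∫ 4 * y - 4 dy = 2*y^2 - 4*y + C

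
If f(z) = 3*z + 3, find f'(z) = 3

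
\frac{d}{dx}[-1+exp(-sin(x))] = -exp(-sin(x))*cos(x)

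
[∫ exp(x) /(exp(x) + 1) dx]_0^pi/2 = -log(2) + log(1 + exp(pi/2))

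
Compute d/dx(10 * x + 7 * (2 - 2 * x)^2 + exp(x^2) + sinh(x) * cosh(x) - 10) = 2*x*exp(x^2) + 56*x + cosh(2*x) - 46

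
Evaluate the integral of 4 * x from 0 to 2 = 8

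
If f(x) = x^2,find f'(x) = 2*x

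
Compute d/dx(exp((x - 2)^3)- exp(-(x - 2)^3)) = (3*x^2*exp(2*x^3 - 12*x^2 + 24*x - 16) + 3*x^2 - 12*x*exp(2*x^3 - 12*x^2 + 24*x - 16) - 12*x + 12*exp(2*x^3 - 12*x^2 + 24*x - 16) + 12)*exp(-x^3 + 6*x^2 - 12*x + 8)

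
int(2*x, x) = x^2 + C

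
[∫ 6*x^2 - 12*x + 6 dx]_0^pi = 2 + 2*(-1 + pi)^3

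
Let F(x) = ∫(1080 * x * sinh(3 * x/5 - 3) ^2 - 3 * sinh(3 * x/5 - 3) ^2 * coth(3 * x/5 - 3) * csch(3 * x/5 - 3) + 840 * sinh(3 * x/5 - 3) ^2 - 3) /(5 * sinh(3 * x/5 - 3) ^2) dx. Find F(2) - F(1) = -coth(9/5) - csch(9/5) + csch(12/5) + coth(12/5) + 492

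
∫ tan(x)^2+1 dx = tan(x) + C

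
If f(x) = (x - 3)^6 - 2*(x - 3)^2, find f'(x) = 6*x^5 - 90*x^4 + 540*x^3 - 1620*x^2 + 2426*x - 1446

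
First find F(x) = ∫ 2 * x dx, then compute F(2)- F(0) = 4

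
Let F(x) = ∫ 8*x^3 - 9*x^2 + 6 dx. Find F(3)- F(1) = 94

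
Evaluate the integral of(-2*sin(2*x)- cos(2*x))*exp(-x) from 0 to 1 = -1 + exp(-1)*cos(2)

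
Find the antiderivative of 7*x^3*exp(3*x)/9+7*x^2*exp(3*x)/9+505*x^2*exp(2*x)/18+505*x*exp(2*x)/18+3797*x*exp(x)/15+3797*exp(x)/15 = 2*x*exp(x)/15 + 7*(x*exp(x) + 18)^3/27 + (x*exp(x) + 18)^2/36 + C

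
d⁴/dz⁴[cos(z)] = cos(z)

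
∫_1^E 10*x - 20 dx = -5 + 5*(-2 + E)^2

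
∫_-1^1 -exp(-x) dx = -E + exp(-1)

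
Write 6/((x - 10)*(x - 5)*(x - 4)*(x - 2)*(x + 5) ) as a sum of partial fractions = 1/(1575*(x + 5)) - 1/(56*(x - 2)) + 1/(18*(x - 4)) - 1/(25*(x - 5)) + 1/(600*(x - 10))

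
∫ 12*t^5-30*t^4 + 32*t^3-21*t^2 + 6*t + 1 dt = 2*t^6 - 6*t^5 + 8*t^4 - 7*t^3 + 3*t^2 + t + C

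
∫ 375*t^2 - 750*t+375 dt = 125*t^3 - 375*t^2 + 375*t + C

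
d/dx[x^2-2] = 2*x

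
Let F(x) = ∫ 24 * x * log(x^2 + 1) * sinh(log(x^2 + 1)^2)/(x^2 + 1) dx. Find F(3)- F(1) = -6*cosh(log(2)^2) + 6*cosh(log(10)^2)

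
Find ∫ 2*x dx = x^2 + C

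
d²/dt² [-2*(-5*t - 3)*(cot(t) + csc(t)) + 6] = 2*(-5*t + 10*t*cos(t)/sin(t)^2 + 10*t/sin(t)^2 - 3 - 10*cos(t)/sin(t) - 10/sin(t) + 6*cos(t)/sin(t)^2 + 6/sin(t)^2)/sin(t)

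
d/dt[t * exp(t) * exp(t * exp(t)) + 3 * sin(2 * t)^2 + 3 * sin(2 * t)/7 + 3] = t^2*exp(t*exp(t) + 2*t) + t*exp(t*exp(t) + t) + t*exp(t*exp(t) + 2*t) + exp(t*exp(t) + t) + 6*sin(4*t) + 6*cos(2*t)/7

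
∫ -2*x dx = -x^2 + C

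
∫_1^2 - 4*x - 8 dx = -14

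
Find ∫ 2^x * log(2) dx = 2^x + C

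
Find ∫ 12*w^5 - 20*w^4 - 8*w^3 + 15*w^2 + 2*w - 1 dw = 2*w^6 - 4*w^5 - 2*w^4 + 5*w^3 + w^2 - w + C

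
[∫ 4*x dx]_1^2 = 6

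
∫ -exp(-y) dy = exp(-y) + C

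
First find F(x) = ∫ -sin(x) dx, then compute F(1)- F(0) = -1 + cos(1)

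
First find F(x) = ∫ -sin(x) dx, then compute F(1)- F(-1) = 0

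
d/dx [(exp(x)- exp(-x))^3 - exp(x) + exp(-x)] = (3*exp(6*x) - 4*exp(4*x) - 4*exp(2*x) + 3)*exp(-3*x)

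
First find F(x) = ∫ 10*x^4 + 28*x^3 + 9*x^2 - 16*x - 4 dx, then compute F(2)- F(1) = 160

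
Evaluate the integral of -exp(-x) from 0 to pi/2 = -1 + exp(-pi/2)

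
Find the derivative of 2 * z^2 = 4*z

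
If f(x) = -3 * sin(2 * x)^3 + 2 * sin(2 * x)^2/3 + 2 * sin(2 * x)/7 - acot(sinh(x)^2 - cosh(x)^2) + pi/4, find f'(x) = -18*sin(2*x)^2*cos(2*x) + 4*sin(4*x)/3 + 4*cos(2*x)/7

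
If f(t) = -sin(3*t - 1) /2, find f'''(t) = 27*cos(3*t - 1)/2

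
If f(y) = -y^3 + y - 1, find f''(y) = -6*y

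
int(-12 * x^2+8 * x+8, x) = -4*x^3 + 4*x^2 + 8*x + C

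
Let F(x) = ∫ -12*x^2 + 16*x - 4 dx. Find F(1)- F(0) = 0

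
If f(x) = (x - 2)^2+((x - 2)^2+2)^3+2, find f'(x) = 6*x^5 - 60*x^4 + 264*x^3 - 624*x^2 + 794*x - 436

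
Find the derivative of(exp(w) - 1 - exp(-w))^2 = (2*exp(4*w) - 2*exp(3*w) - 2*exp(w) - 2)*exp(-2*w)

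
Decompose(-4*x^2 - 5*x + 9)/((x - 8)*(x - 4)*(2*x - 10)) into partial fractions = -75/(8*(x - 4)) + 58/(3*(x - 5)) - 287/(24*(x - 8))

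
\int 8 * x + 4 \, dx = 4*x^2 + 4*x + C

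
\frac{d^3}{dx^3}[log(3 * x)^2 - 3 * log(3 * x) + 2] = (4*log(x) - 12 + 4*log(3))/x^3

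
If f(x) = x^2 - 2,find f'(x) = 2*x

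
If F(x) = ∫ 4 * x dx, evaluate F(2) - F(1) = 6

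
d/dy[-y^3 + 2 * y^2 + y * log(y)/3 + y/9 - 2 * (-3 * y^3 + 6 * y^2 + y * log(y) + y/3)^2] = -108*y^5 + 360*y^4 + 48*y^3*log(y) - 260*y^3 - 72*y^2*log(y) - 51*y^2 - 4*y*log(y)^2 - 20*y*log(y)/3 + 20*y/9 + log(y)/3 + 4/9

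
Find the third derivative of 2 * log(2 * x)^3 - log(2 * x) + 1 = (12*log(x)^2 - 36*log(x) + 24*log(2)*log(x) - 36*log(2) + 12*log(2)^2 + 10)/x^3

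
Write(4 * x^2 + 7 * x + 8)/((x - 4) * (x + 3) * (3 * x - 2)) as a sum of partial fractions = -13/(11*(3*x - 2)) + 23/(77*(x + 3)) + 10/(7*(x - 4))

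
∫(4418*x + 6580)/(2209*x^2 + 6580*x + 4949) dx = log((47*x + 70)^2/49 + 1) + C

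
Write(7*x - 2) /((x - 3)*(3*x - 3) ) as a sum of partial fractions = -5/(6*(x - 1)) + 19/(6*(x - 3))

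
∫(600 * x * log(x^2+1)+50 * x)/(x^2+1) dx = 25*(6*log(x^2 + 1) + 1)*log(x^2 + 1) + C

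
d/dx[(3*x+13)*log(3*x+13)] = 3*log(3*x + 13) + 3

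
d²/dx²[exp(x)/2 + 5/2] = exp(x)/2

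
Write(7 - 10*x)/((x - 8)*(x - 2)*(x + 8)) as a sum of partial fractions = 87/(160*(x + 8)) + 13/(60*(x - 2)) - 73/(96*(x - 8))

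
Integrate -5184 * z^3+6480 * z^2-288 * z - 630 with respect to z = -1296*z^4 + 2160*z^3 - 144*z^2 - 630*z + C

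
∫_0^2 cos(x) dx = sin(2)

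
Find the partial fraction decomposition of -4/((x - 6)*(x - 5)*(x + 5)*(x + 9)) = 1/(210*(x + 9)) - 1/(110*(x + 5)) + 1/(35*(x - 5)) - 4/(165*(x - 6))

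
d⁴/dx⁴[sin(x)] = sin(x)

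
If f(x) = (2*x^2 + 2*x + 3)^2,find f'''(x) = 96*x + 48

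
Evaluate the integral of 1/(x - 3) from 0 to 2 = -log(6) + log(2)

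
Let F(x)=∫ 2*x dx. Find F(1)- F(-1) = 0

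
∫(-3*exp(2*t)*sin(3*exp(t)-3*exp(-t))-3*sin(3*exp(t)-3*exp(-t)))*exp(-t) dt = cos(6*sinh(t)) + C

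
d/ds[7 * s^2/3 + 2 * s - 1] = 14*s/3 + 2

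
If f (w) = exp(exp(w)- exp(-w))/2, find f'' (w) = (exp(exp(w) - exp(-w)) - exp(w + exp(w) - exp(-w)) + 2*exp(2*w + exp(w) - exp(-w)) + exp(3*w + exp(w) - exp(-w)) + exp(4*w + exp(w) - exp(-w)))*exp(-2*w)/2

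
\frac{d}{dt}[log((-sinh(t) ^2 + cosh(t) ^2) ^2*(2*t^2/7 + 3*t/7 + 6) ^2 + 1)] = (16*t^3 + 36*t^2 + 354*t + 252)/(4*t^4 + 12*t^3 + 177*t^2 + 252*t + 1813)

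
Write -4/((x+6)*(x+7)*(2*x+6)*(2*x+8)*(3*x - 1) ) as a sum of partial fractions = -81/(54340*(3*x - 1)) - 1/(264*(x + 7)) + 1/(114*(x + 6)) - 1/(78*(x + 4)) + 1/(120*(x + 3))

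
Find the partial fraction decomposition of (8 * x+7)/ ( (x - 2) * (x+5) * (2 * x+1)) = -4/(15*(2*x + 1)) - 11/(21*(x + 5)) + 23/(35*(x - 2))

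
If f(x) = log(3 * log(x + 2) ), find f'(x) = 1/(x*log(x + 2) + 2*log(x + 2))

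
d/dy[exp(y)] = exp(y)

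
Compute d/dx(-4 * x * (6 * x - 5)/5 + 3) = 4 - 48*x/5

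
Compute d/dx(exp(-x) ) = -exp(-x)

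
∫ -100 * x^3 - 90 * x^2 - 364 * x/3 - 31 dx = -25*x^4 - 30*x^3 - 182*x^2/3 - 31*x + C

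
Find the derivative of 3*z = 3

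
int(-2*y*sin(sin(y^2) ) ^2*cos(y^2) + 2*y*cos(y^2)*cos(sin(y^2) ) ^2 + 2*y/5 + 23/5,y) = y^2/5 + 23*y/5 + sin(2*sin(y^2))/2 + C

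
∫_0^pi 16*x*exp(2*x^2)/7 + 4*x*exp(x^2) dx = -18/7 + 2*exp(pi^2) + 4*exp(2*pi^2)/7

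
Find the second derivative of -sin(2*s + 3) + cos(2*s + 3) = 4*sin(2*s + 3) - 4*cos(2*s + 3)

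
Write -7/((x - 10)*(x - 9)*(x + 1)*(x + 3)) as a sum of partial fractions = 7/(312*(x + 3)) - 7/(220*(x + 1)) + 7/(120*(x - 9)) - 7/(143*(x - 10))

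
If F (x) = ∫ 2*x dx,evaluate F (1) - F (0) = 1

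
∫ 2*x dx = x^2 + C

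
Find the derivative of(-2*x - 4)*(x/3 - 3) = 14/3 - 4*x/3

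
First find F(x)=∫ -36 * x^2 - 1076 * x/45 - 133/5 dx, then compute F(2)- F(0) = -8866/45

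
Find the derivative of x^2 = 2*x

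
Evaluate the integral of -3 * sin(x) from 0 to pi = -6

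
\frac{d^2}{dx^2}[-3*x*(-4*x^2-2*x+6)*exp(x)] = 12*x^3*exp(x) + 78*x^2*exp(x) + 78*x*exp(x) - 24*exp(x)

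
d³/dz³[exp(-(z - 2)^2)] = (-8*z^3 + 48*z^2 - 84*z + 40)*exp(-z^2 + 4*z - 4)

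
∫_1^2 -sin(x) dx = -cos(1) + cos(2)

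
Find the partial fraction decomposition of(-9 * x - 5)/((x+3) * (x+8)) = -67/(5*(x + 8)) + 22/(5*(x + 3))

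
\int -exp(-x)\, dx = exp(-x) + C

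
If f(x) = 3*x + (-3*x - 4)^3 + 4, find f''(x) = -162*x - 216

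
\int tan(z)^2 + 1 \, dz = tan(z) + C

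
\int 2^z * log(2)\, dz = 2^z + C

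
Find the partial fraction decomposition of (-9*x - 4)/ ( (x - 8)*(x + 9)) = -77/(17*(x + 9)) - 76/(17*(x - 8))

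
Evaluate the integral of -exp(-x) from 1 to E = -exp(-1) + exp(-E)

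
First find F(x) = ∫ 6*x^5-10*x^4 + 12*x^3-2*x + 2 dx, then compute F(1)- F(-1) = 0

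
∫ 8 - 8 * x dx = -4*x^2 + 8*x + C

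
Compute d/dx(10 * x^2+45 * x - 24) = 20*x + 45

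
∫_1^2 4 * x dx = 6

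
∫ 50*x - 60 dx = 25*x^2 - 60*x + C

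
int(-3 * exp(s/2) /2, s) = -3*exp(s/2) + C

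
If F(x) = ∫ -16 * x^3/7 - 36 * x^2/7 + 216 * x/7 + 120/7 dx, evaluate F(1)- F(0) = 212/7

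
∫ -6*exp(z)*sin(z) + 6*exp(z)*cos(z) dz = 6*exp(z)*cos(z) + C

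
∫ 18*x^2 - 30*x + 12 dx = 6*x^3 - 15*x^2 + 12*x + C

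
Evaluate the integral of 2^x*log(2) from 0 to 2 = 3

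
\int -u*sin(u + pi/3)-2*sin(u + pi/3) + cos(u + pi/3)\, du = (u + 2)*cos(u + pi/3) + C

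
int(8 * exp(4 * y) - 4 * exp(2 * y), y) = 2*(exp(2*y) - 1)*exp(2*y) + C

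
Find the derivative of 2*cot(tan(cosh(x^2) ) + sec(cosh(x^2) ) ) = -4*x*(sin(cosh(x^2)) + 1)*sinh(x^2)/(sin(tan(cosh(x^2)) + 1/cos(cosh(x^2)))^2*cos(cosh(x^2))^2)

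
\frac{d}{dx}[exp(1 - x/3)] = -exp(1 - x/3)/3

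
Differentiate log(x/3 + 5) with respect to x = 1/(x + 15)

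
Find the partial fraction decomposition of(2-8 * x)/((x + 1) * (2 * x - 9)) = -68/(11*(2*x - 9)) - 10/(11*(x + 1))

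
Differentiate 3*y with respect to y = 3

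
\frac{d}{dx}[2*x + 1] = 2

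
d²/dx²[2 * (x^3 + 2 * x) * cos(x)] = -2*x^3*cos(x) - 12*x^2*sin(x) + 8*x*cos(x) - 8*sin(x)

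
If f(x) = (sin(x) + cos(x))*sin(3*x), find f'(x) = sqrt(2)*(sin(3*x)*cos(x + pi/4) + 3*sin(x + pi/4)*cos(3*x))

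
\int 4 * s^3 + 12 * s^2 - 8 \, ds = s^4 + 4*s^3 - 8*s + C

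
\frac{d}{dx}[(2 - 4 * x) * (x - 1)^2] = -12*x^2 + 20*x - 8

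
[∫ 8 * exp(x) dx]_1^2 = -8*E + 8*exp(2)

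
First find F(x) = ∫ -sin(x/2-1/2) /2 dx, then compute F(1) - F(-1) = 1 - cos(1)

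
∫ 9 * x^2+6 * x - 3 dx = 3*x^3 + 3*x^2 - 3*x + C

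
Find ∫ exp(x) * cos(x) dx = sqrt(2)*exp(x)*sin(x + pi/4)/2 + C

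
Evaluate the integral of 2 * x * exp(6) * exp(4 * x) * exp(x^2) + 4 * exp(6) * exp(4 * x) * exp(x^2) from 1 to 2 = -exp(11) + exp(18)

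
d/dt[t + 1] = 1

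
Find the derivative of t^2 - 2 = 2*t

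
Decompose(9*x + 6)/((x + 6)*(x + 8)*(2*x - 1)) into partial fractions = 42/(221*(2*x - 1)) - 33/(17*(x + 8)) + 24/(13*(x + 6))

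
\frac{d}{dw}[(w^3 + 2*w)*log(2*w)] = 3*w^2*log(w) + w^2 + 3*w^2*log(2) + 2*log(w) + 2*log(2) + 2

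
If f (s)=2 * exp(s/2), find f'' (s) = exp(s/2)/2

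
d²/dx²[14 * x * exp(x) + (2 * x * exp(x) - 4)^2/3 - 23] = 16*x^2*exp(2*x)/3 + 32*x*exp(2*x)/3 + 26*x*exp(x)/3 + 8*exp(2*x)/3 + 52*exp(x)/3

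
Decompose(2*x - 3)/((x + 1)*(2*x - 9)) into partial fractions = 12/(11*(2*x - 9)) + 5/(11*(x + 1))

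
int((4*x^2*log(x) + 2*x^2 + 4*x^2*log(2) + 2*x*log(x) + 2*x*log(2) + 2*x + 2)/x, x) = 2*(x^2 + x + 1)*log(2*x) + C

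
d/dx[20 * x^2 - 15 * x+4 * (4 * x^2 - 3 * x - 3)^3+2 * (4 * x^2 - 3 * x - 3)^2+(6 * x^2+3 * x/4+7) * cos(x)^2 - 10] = 1536*x^5 - 2880*x^4 - 448*x^3 - 6*x^2*sin(2*x) + 2124*x^2 - 3*x*sin(2*x)/4 + 12*x*cos(x)^2 + 196*x - 7*sin(2*x) + 3*cos(x)^2/4 - 303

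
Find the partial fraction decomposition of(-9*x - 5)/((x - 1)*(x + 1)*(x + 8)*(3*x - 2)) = 297/(130*(3*x - 2)) - 67/(1638*(x + 8)) + 2/(35*(x + 1)) - 7/(9*(x - 1))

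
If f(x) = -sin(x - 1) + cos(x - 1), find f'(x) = -sin(x - 1) - cos(x - 1)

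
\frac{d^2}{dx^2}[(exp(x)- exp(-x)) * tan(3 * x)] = (18*exp(2*x)*tan(3*x)^3 + 6*exp(2*x)*tan(3*x)^2 + 19*exp(2*x)*tan(3*x) + 6*exp(2*x) - 18*tan(3*x)^3 + 6*tan(3*x)^2 - 19*tan(3*x) + 6)*exp(-x)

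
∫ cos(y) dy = sin(y) + C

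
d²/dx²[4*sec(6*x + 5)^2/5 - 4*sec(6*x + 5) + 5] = 864*tan(6*x + 5)^2*sec(6*x + 5)^2/5 - 288*tan(6*x + 5)^2*sec(6*x + 5) + 288*sec(6*x + 5)^2/5 - 144*sec(6*x + 5)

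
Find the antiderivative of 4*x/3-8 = 2*x^2/3 - 8*x + C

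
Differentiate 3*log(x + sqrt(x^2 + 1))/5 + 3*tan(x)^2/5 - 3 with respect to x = 3*(2*x^2*sin(x)/cos(x)^3 + 2*x*sqrt(x^2 + 1)*sin(x)/cos(x)^3 + x + sqrt(x^2 + 1) + 2*sin(x)/cos(x)^3)/(5*x^2 + 5*x*sqrt(x^2 + 1) + 5)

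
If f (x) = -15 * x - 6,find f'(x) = -15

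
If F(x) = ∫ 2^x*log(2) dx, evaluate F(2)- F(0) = 3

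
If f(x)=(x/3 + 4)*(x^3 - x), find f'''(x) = 8*x + 24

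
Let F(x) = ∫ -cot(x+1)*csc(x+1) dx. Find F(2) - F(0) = -csc(1) + csc(3)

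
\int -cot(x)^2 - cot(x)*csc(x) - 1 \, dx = cot(x) + csc(x) + C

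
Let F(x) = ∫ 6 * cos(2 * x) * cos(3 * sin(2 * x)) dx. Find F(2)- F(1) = sin(3*sin(4)) - sin(3*sin(2))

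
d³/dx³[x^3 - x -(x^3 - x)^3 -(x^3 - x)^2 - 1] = -504*x^6 + 630*x^4 - 120*x^3 - 180*x^2 + 48*x + 12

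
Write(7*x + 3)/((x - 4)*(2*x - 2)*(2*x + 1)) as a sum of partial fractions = -1/(27*(2*x + 1)) - 5/(9*(x - 1)) + 31/(54*(x - 4))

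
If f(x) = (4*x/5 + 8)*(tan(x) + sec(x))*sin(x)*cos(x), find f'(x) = 4*x*sin(2*x)/5 + 4*x*cos(x)/5 + 4*sin(x)/5 + 8*sin(2*x) + 8*cos(x) - 2*cos(2*x)/5 + 2/5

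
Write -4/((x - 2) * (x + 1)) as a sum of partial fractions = 4/(3*(x + 1)) - 4/(3*(x - 2))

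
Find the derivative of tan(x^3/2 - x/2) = 3*x^2*tan(x^3/2 - x/2)^2/2 + 3*x^2/2 - tan(x^3/2 - x/2)^2/2 - 1/2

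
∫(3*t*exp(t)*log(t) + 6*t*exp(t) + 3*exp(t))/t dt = 3*(log(t) + 2)*exp(t) + C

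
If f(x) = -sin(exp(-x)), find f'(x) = exp(-x)*cos(exp(-x))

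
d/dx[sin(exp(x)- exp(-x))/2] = (exp(2*x) + 1)*exp(-x)*cos(exp(x) - exp(-x))/2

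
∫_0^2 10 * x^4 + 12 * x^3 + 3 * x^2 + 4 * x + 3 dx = 134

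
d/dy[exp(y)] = exp(y)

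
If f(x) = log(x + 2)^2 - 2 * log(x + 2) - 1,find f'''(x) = (4*log(x + 2) - 10)/(x^3 + 6*x^2 + 12*x + 8)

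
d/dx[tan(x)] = cos(x)^(-2)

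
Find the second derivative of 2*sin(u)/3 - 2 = -2*sin(u)/3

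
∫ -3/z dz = -3*log(z) + C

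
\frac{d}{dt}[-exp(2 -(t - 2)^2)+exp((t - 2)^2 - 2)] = (2*t*exp(2*t^2 - 8*t + 4) + 2*t - 4*exp(2*t^2 - 8*t + 4) - 4)*exp(-t^2 + 4*t - 2)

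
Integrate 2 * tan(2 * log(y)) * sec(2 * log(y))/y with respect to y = sec(2*log(y)) + C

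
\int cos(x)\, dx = sin(x) + C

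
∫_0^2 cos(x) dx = sin(2)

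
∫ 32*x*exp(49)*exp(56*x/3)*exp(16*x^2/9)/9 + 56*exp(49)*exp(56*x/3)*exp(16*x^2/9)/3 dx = exp((4*x + 21)^2/9) + C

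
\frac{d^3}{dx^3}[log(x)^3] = (6*log(x)^2 - 18*log(x) + 6)/x^3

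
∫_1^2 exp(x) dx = -E + exp(2)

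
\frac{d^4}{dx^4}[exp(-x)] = exp(-x)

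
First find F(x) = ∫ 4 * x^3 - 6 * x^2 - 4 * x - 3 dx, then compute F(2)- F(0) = -14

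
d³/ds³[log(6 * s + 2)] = 54/(27*s^3 + 27*s^2 + 9*s + 1)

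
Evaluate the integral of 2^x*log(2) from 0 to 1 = 1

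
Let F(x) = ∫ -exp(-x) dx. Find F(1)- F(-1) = -E + exp(-1)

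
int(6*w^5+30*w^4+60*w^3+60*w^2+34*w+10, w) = w^6 + 6*w^5 + 15*w^4 + 20*w^3 + 17*w^2 + 10*w + C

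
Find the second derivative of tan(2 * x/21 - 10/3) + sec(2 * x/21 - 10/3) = 8*tan(2*x/21 - 10/3)^3/441 + 8*tan(2*x/21 - 10/3)^2*sec(2*x/21 - 10/3)/441 + 8*tan(2*x/21 - 10/3)/441 + 4*sec(2*x/21 - 10/3)/441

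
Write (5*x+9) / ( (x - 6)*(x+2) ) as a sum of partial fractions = 1/(8*(x + 2)) + 39/(8*(x - 6))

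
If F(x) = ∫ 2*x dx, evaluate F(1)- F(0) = 1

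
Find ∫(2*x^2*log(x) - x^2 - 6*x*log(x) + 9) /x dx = (x - 3)^2*(log(x) - 1) + C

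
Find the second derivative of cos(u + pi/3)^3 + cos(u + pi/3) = (-18*sin(u)^2 + 18*sqrt(3)*sin(u)*cos(u) + 11)*cos(u + pi/3)/4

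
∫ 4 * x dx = 2*x^2 + C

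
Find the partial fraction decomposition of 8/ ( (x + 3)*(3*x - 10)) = 24/(19*(3*x - 10)) - 8/(19*(x + 3))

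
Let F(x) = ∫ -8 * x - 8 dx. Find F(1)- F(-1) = -16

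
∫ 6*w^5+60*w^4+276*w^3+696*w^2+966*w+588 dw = w^6 + 12*w^5 + 69*w^4 + 232*w^3 + 483*w^2 + 588*w + C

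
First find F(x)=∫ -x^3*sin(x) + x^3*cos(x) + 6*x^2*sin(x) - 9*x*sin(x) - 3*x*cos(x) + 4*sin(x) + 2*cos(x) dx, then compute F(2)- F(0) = cos(2) + sin(2) + 1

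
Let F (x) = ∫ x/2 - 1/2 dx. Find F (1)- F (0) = -1/4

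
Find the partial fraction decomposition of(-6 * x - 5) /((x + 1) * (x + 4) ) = -19/(3*(x + 4)) + 1/(3*(x + 1))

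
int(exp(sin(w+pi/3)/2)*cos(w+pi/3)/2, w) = exp(sin(w + pi/3)/2) + C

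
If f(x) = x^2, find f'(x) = 2*x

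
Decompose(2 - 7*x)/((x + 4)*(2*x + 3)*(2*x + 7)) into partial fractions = -53/(4*(2*x + 7)) + 5/(4*(2*x + 3)) + 6/(x + 4)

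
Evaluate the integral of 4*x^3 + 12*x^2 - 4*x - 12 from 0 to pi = -9 + (-3 + 2*pi + pi^2)^2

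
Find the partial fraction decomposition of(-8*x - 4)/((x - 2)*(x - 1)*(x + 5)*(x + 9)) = -17/(110*(x + 9)) + 3/(14*(x + 5)) + 1/(5*(x - 1)) - 20/(77*(x - 2))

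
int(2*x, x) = x^2 + C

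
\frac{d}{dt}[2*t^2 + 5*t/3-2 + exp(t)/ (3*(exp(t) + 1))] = (12*t*exp(2*t) + 24*t*exp(t) + 12*t + 5*exp(2*t) + 11*exp(t) + 5)/(3*exp(2*t) + 6*exp(t) + 3)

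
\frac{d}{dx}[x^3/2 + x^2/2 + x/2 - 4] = 3*x^2/2 + x + 1/2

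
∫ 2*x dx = x^2 + C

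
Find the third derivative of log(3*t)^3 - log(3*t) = (6*log(t)^2 - 18*log(t) + 12*log(3)*log(t) - 18*log(3) + 4 + 6*log(3)^2)/t^3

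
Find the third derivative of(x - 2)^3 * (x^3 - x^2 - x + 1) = 120*x^3 - 420*x^2 + 408*x - 78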